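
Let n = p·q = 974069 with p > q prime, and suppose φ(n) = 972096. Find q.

φ(n) = (p−1)(q−1) = n − (p+q) + 1, so p + q = 974069 − 972096 + 1 = 1974.
p and q are the roots of t² − 1974t + 974069 = 0.
Discriminant: 1974² − 4·974069 = 3896676 − 3896276 = 400; √400 = 20.
q = (1974 − 20)/2 = 977, p = (1974 + 20)/2 = 997.
Check: 977 · 997 = 974069.

977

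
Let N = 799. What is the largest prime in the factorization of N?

47

799 = 17 · 47
47 is prime.
So 799 = 17 · 47; the largest prime factor is 47.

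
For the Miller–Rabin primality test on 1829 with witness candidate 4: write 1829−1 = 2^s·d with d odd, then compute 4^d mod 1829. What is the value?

1039

1829 − 1 = 1828 = 2^2 · 457, so d = 457.
4^1 ≡ 4 (mod 1829)
4^2 ≡ 4^2 = 16 ≡ 16 (mod 1829)
4^4 ≡ 16^2 = 256 ≡ 256 (mod 1829)
4^8 ≡ 256^2 = 65536 ≡ 1521 (mod 1829)
4^16 ≡ 1521^2 = 2313441 ≡ 1585 (mod 1829)
4^32 ≡ 1585^2 = 2512225 ≡ 1008 (mod 1829)
4^64 ≡ 1008^2 = 1016064 ≡ 969 (mod 1829)
4^128 ≡ 969^2 = 938961 ≡ 684 (mod 1829)
4^256 ≡ 684^2 = 467856 ≡ 1461 (mod 1829)
457 = 256 + 128 + 64 + 8 + 1 in binary powers of 2.
So 4^457 ≡ 1461 · 684 · 969 · 1521 · 4 ≡ 1039 (mod 1829).
Squaring chain: 1039 → 411; never reaches −1, so base 4 is a Miller–Rabin witness that 1829 is composite.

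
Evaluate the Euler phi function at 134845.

106560

Factor: 134845 = 5 · 149 · 181.
φ(134845) = (5−1) · (149−1) · (181−1) = 4 · 148 · 180 = 106560.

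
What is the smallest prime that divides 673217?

673217 is odd.
Digit sum 26, not divisible by 3.
Ends in 7: not divisible by 5.
7: 673217 = 7·96173 + 6
11: 673217 = 11·61201 + 6
13: 673217 = 13·51785 + 12
17: 673217 = 17·39601

17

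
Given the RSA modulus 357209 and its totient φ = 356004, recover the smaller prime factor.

φ(n) = (p−1)(q−1) = n − (p+q) + 1, so p + q = 357209 − 356004 + 1 = 1206.
p and q are the roots of t² − 1206t + 357209 = 0.
Discriminant: 1206² − 4·357209 = 1454436 − 1428836 = 25600; √25600 = 160.
q = (1206 − 160)/2 = 523, p = (1206 + 160)/2 = 683.
Check: 523 · 683 = 357209.

523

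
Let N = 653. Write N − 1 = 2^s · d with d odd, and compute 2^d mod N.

653 − 1 = 652 = 2^2 · 163, so d = 163.
2^1 ≡ 2 (mod 653)
2^2 ≡ 2^2 = 4 ≡ 4 (mod 653)
2^4 ≡ 4^2 = 16 ≡ 16 (mod 653)
2^8 ≡ 16^2 = 256 ≡ 256 (mod 653)
2^16 ≡ 256^2 = 65536 ≡ 236 (mod 653)
2^32 ≡ 236^2 = 55696 ≡ 191 (mod 653)
2^64 ≡ 191^2 = 36481 ≡ 566 (mod 653)
2^128 ≡ 566^2 = 320356 ≡ 386 (mod 653)
163 = 128 + 32 + 2 + 1 in binary powers of 2.
So 2^163 ≡ 386 · 191 · 4 · 2 ≡ 149 (mod 653).
Squaring chain: 149 → 652; reaches −1, so base 2 does not prove 653 composite.

149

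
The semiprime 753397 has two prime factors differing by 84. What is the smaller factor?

Since p = q + 84, we have 753397 = q(q + 84), so q² + 84q − 753397 = 0.
Discriminant: 84² + 4·753397 = 7056 + 3013588 = 3020644; √3020644 = 1738.
q = (−84 + 1738)/2 = 827, and p = q + 84 = 911.
Check: 827 · 911 = 753397.

827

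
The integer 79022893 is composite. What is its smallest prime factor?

97

79022893 is odd.
Digit sum 40, not divisible by 3.
Ends in 3: not divisible by 5.
7: 79022893 = 7·11288984 + 5
11: 79022893 = 11·7183899 + 4
13: 79022893 = 13·6078684 + 1
17: 79022893 = 17·4648405 + 8
19: 79022893 = 19·4159099 + 12
23: 79022893 = 23·3435777 + 22
29: 79022893 = 29·2724927 + 10
31: 79022893 = 31·2549125 + 18
37: 79022893 = 37·2135753 + 32
41: 79022893 = 41·1927387 + 26
43: 79022893 = 43·1837741 + 30
47: 79022893 = 47·1681338 + 7
53: 79022893 = 53·1490997 + 52
59: 79022893 = 59·1339371 + 4
61: 79022893 = 61·1295457 + 16
67: 79022893 = 67·1179446 + 11
71: 79022893 = 71·1112998 + 35
73: 79022893 = 73·1082505 + 28
79: 79022893 = 79·1000289 + 62
83: 79022893 = 83·952083 + 4
89: 79022893 = 89·887897 + 60
97: 79022893 = 97·814669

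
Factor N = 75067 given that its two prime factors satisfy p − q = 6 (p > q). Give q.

271

Since p = q + 6, we have 75067 = q(q + 6), so q² + 6q − 75067 = 0.
Discriminant: 6² + 4·75067 = 36 + 300268 = 300304; √300304 = 548.
q = (−6 + 548)/2 = 271, and p = q + 6 = 277.
Check: 271 · 277 = 75067.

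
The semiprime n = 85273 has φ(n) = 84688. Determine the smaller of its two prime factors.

φ(n) = (p−1)(q−1) = n − (p+q) + 1, so p + q = 85273 − 84688 + 1 = 586.
p and q are the roots of t² − 586t + 85273 = 0.
Discriminant: 586² − 4·85273 = 343396 − 341092 = 2304; √2304 = 48.
q = (586 − 48)/2 = 269, p = (586 + 48)/2 = 317.
Check: 269 · 317 = 85273.

269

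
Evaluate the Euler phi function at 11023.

Factor: 11023 = 73 · 151.
φ(11023) = (73−1) · (151−1) = 72 · 150 = 10800.

10800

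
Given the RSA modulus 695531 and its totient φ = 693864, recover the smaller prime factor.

φ(n) = (p−1)(q−1) = n − (p+q) + 1, so p + q = 695531 − 693864 + 1 = 1668.
p and q are the roots of t² − 1668t + 695531 = 0.
Discriminant: 1668² − 4·695531 = 2782224 − 2782124 = 100; √100 = 10.
q = (1668 − 10)/2 = 829, p = (1668 + 10)/2 = 839.
Check: 829 · 839 = 695531.

829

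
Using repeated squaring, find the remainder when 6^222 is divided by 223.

6^1 ≡ 6 (mod 223)
6^2 ≡ 6^2 = 36 ≡ 36 (mod 223)
6^4 ≡ 36^2 = 1296 ≡ 181 (mod 223)
6^8 ≡ 181^2 = 32761 ≡ 203 (mod 223)
6^16 ≡ 203^2 = 41209 ≡ 177 (mod 223)
6^32 ≡ 177^2 = 31329 ≡ 109 (mod 223)
6^64 ≡ 109^2 = 11881 ≡ 62 (mod 223)
6^128 ≡ 62^2 = 3844 ≡ 53 (mod 223)
222 = 128 + 64 + 16 + 8 + 4 + 2 in binary powers of 2.
So 6^222 ≡ 53 · 62 · 177 · 203 · 181 · 36 ≡ 1 (mod 223).
Since the result is 1, base 6 gives no evidence that 223 is composite.

1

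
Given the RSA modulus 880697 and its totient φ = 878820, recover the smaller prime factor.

907

φ(n) = (p−1)(q−1) = n − (p+q) + 1, so p + q = 880697 − 878820 + 1 = 1878.
p and q are the roots of t² − 1878t + 880697 = 0.
Discriminant: 1878² − 4·880697 = 3526884 − 3522788 = 4096; √4096 = 64.
q = (1878 − 64)/2 = 907, p = (1878 + 64)/2 = 971.
Check: 907 · 971 = 880697.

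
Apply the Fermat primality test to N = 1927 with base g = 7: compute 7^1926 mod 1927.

758

7^1 ≡ 7 (mod 1927)
7^2 ≡ 7^2 = 49 ≡ 49 (mod 1927)
7^4 ≡ 49^2 = 2401 ≡ 474 (mod 1927)
7^8 ≡ 474^2 = 224676 ≡ 1144 (mod 1927)
7^16 ≡ 1144^2 = 1308736 ≡ 303 (mod 1927)
7^32 ≡ 303^2 = 91809 ≡ 1240 (mod 1927)
7^64 ≡ 1240^2 = 1537600 ≡ 1781 (mod 1927)
7^128 ≡ 1781^2 = 3171961 ≡ 119 (mod 1927)
7^256 ≡ 119^2 = 14161 ≡ 672 (mod 1927)
7^512 ≡ 672^2 = 451584 ≡ 666 (mod 1927)
7^1024 ≡ 666^2 = 443556 ≡ 346 (mod 1927)
1926 = 1024 + 512 + 256 + 128 + 4 + 2 in binary powers of 2.
So 7^1926 ≡ 346 · 666 · 672 · 119 · 474 · 49 ≡ 758 (mod 1927).
Since 758 ≠ 1, base 7 is a Fermat witness: 1927 is composite.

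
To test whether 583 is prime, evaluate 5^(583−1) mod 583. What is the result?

322

5^1 ≡ 5 (mod 583)
5^2 ≡ 5^2 = 25 ≡ 25 (mod 583)
5^4 ≡ 25^2 = 625 ≡ 42 (mod 583)
5^8 ≡ 42^2 = 1764 ≡ 15 (mod 583)
5^16 ≡ 15^2 = 225 ≡ 225 (mod 583)
5^32 ≡ 225^2 = 50625 ≡ 487 (mod 583)
5^64 ≡ 487^2 = 237169 ≡ 471 (mod 583)
5^128 ≡ 471^2 = 221841 ≡ 301 (mod 583)
5^256 ≡ 301^2 = 90601 ≡ 236 (mod 583)
5^512 ≡ 236^2 = 55696 ≡ 311 (mod 583)
582 = 512 + 64 + 4 + 2 in binary powers of 2.
So 5^582 ≡ 311 · 471 · 42 · 25 ≡ 322 (mod 583).
Since 322 ≠ 1, base 5 is a Fermat witness: 583 is composite.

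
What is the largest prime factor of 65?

65 = 5 · 13
13 is prime.
So 65 = 5 · 13; the largest prime factor is 13.

13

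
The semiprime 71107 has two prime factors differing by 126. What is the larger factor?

Since p = q + 126, we have 71107 = q(q + 126), so q² + 126q − 71107 = 0.
Discriminant: 126² + 4·71107 = 15876 + 284428 = 300304; √300304 = 548.
q = (−126 + 548)/2 = 211, and p = q + 126 = 337.
Check: 211 · 337 = 71107.

337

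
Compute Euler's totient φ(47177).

41040

Factor: 47177 = 13 · 19 · 191.
φ(47177) = (13−1) · (19−1) · (191−1) = 12 · 18 · 190 = 41040.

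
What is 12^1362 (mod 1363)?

202

12^1 ≡ 12 (mod 1363)
12^2 ≡ 12^2 = 144 ≡ 144 (mod 1363)
12^4 ≡ 144^2 = 20736 ≡ 291 (mod 1363)
12^8 ≡ 291^2 = 84681 ≡ 175 (mod 1363)
12^16 ≡ 175^2 = 30625 ≡ 639 (mod 1363)
12^32 ≡ 639^2 = 408321 ≡ 784 (mod 1363)
12^64 ≡ 784^2 = 614656 ≡ 1306 (mod 1363)
12^128 ≡ 1306^2 = 1705636 ≡ 523 (mod 1363)
12^256 ≡ 523^2 = 273529 ≡ 929 (mod 1363)
12^512 ≡ 929^2 = 863041 ≡ 262 (mod 1363)
12^1024 ≡ 262^2 = 68644 ≡ 494 (mod 1363)
1362 = 1024 + 256 + 64 + 16 + 2 in binary powers of 2.
So 12^1362 ≡ 494 · 929 · 1306 · 639 · 144 ≡ 202 (mod 1363).
Since 202 ≠ 1, base 12 is a Fermat witness: 1363 is composite.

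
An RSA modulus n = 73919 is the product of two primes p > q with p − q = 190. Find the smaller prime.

Since p = q + 190, we have 73919 = q(q + 190), so q² + 190q − 73919 = 0.
Discriminant: 190² + 4·73919 = 36100 + 295676 = 331776; √331776 = 576.
q = (−190 + 576)/2 = 193, and p = q + 190 = 383.
Check: 193 · 383 = 73919.

193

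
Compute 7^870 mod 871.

7^1 ≡ 7 (mod 871)
7^2 ≡ 7^2 = 49 ≡ 49 (mod 871)
7^4 ≡ 49^2 = 2401 ≡ 659 (mod 871)
7^8 ≡ 659^2 = 434281 ≡ 523 (mod 871)
7^16 ≡ 523^2 = 273529 ≡ 35 (mod 871)
7^32 ≡ 35^2 = 1225 ≡ 354 (mod 871)
7^64 ≡ 354^2 = 125316 ≡ 763 (mod 871)
7^128 ≡ 763^2 = 582169 ≡ 341 (mod 871)
7^256 ≡ 341^2 = 116281 ≡ 438 (mod 871)
7^512 ≡ 438^2 = 191844 ≡ 224 (mod 871)
870 = 512 + 256 + 64 + 32 + 4 + 2 in binary powers of 2.
So 7^870 ≡ 224 · 438 · 763 · 354 · 659 · 49 ≡ 545 (mod 871).
Since 545 ≠ 1, base 7 is a Fermat witness: 871 is composite.

545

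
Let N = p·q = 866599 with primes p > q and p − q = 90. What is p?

Since p = q + 90, we have 866599 = q(q + 90), so q² + 90q − 866599 = 0.
Discriminant: 90² + 4·866599 = 8100 + 3466396 = 3474496; √3474496 = 1864.
q = (−90 + 1864)/2 = 887, and p = q + 90 = 977.
Check: 887 · 977 = 866599.

977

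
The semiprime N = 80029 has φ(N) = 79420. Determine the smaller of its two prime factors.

191

φ(n) = (p−1)(q−1) = n − (p+q) + 1, so p + q = 80029 − 79420 + 1 = 610.
p and q are the roots of t² − 610t + 80029 = 0.
Discriminant: 610² − 4·80029 = 372100 − 320116 = 51984; √51984 = 228.
q = (610 − 228)/2 = 191, p = (610 + 228)/2 = 419.
Check: 191 · 419 = 80029.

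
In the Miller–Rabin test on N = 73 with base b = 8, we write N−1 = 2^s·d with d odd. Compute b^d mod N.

73 − 1 = 72 = 2^3 · 9, so d = 9.
8^1 ≡ 8 (mod 73)
8^2 ≡ 8^2 = 64 ≡ 64 (mod 73)
8^4 ≡ 64^2 = 4096 ≡ 8 (mod 73)
8^8 ≡ 8^2 = 64 ≡ 64 (mod 73)
9 = 8 + 1 in binary powers of 2.
So 8^9 ≡ 64 · 8 ≡ 1 (mod 73).
Since 8^d ≡ 1 (mod 73), base 8 does not prove 73 composite.

1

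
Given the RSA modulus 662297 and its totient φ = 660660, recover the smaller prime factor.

727

φ(n) = (p−1)(q−1) = n − (p+q) + 1, so p + q = 662297 − 660660 + 1 = 1638.
p and q are the roots of t² − 1638t + 662297 = 0.
Discriminant: 1638² − 4·662297 = 2683044 − 2649188 = 33856; √33856 = 184.
q = (1638 − 184)/2 = 727, p = (1638 + 184)/2 = 911.
Check: 727 · 911 = 662297.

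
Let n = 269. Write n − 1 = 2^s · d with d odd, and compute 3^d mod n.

187

269 − 1 = 268 = 2^2 · 67, so d = 67.
3^1 ≡ 3 (mod 269)
3^2 ≡ 3^2 = 9 ≡ 9 (mod 269)
3^4 ≡ 9^2 = 81 ≡ 81 (mod 269)
3^8 ≡ 81^2 = 6561 ≡ 105 (mod 269)
3^16 ≡ 105^2 = 11025 ≡ 265 (mod 269)
3^32 ≡ 265^2 = 70225 ≡ 16 (mod 269)
3^64 ≡ 16^2 = 256 ≡ 256 (mod 269)
67 = 64 + 2 + 1 in binary powers of 2.
So 3^67 ≡ 256 · 9 · 3 ≡ 187 (mod 269).
Squaring chain: 187 → 268; reaches −1, so base 3 does not prove 269 composite.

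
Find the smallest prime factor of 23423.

59

23423 is odd.
Digit sum 14, not divisible by 3.
Ends in 3: not divisible by 5.
7: 23423 = 7·3346 + 1
11: 23423 = 11·2129 + 4
13: 23423 = 13·1801 + 10
17: 23423 = 17·1377 + 14
19: 23423 = 19·1232 + 15
23: 23423 = 23·1018 + 9
29: 23423 = 29·807 + 20
31: 23423 = 31·755 + 18
37: 23423 = 37·633 + 2
41: 23423 = 41·571 + 12
43: 23423 = 43·544 + 31
47: 23423 = 47·498 + 17
53: 23423 = 53·441 + 50
59: 23423 = 59·397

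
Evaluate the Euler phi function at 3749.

3564

Factor: 3749 = 23 · 163.
φ(3749) = (23−1) · (163−1) = 22 · 162 = 3564.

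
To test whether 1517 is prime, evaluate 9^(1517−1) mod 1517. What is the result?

493

9^1 ≡ 9 (mod 1517)
9^2 ≡ 9^2 = 81 ≡ 81 (mod 1517)
9^4 ≡ 81^2 = 6561 ≡ 493 (mod 1517)
9^8 ≡ 493^2 = 243049 ≡ 329 (mod 1517)
9^16 ≡ 329^2 = 108241 ≡ 534 (mod 1517)
9^32 ≡ 534^2 = 285156 ≡ 1477 (mod 1517)
9^64 ≡ 1477^2 = 2181529 ≡ 83 (mod 1517)
9^128 ≡ 83^2 = 6889 ≡ 821 (mod 1517)
9^256 ≡ 821^2 = 674041 ≡ 493 (mod 1517)
9^512 ≡ 493^2 = 243049 ≡ 329 (mod 1517)
9^1024 ≡ 329^2 = 108241 ≡ 534 (mod 1517)
1516 = 1024 + 256 + 128 + 64 + 32 + 8 + 4 in binary powers of 2.
So 9^1516 ≡ 534 · 493 · 821 · 83 · 1477 · 329 · 493 ≡ 493 (mod 1517).
Since 493 ≠ 1, base 9 is a Fermat witness: 1517 is composite.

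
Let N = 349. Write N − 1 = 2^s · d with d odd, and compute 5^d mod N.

349 − 1 = 348 = 2^2 · 87, so d = 87.
5^1 ≡ 5 (mod 349)
5^2 ≡ 5^2 = 25 ≡ 25 (mod 349)
5^4 ≡ 25^2 = 625 ≡ 276 (mod 349)
5^8 ≡ 276^2 = 76176 ≡ 94 (mod 349)
5^16 ≡ 94^2 = 8836 ≡ 111 (mod 349)
5^32 ≡ 111^2 = 12321 ≡ 106 (mod 349)
5^64 ≡ 106^2 = 11236 ≡ 68 (mod 349)
87 = 64 + 16 + 4 + 2 + 1 in binary powers of 2.
So 5^87 ≡ 68 · 111 · 276 · 25 · 5 ≡ 348 (mod 349).
Since 5^d ≡ 348 (mod 349), base 5 does not prove 349 composite.

348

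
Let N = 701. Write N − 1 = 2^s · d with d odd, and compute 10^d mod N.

701 − 1 = 700 = 2^2 · 175, so d = 175.
10^1 ≡ 10 (mod 701)
10^2 ≡ 10^2 = 100 ≡ 100 (mod 701)
10^4 ≡ 100^2 = 10000 ≡ 186 (mod 701)
10^8 ≡ 186^2 = 34596 ≡ 247 (mod 701)
10^16 ≡ 247^2 = 61009 ≡ 22 (mod 701)
10^32 ≡ 22^2 = 484 ≡ 484 (mod 701)
10^64 ≡ 484^2 = 234256 ≡ 122 (mod 701)
10^128 ≡ 122^2 = 14884 ≡ 163 (mod 701)
175 = 128 + 32 + 8 + 4 + 2 + 1 in binary powers of 2.
So 10^175 ≡ 163 · 484 · 247 · 186 · 100 · 10 ≡ 135 (mod 701).
Squaring chain: 135 → 700; reaches −1, so base 10 does not prove 701 composite.

135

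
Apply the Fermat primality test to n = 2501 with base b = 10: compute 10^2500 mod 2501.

657

10^1 ≡ 10 (mod 2501)
10^2 ≡ 10^2 = 100 ≡ 100 (mod 2501)
10^4 ≡ 100^2 = 10000 ≡ 2497 (mod 2501)
10^8 ≡ 2497^2 = 6235009 ≡ 16 (mod 2501)
10^16 ≡ 16^2 = 256 ≡ 256 (mod 2501)
10^32 ≡ 256^2 = 65536 ≡ 510 (mod 2501)
10^64 ≡ 510^2 = 260100 ≡ 2497 (mod 2501)
10^128 ≡ 2497^2 = 6235009 ≡ 16 (mod 2501)
10^256 ≡ 16^2 = 256 ≡ 256 (mod 2501)
10^512 ≡ 256^2 = 65536 ≡ 510 (mod 2501)
10^1024 ≡ 510^2 = 260100 ≡ 2497 (mod 2501)
10^2048 ≡ 2497^2 = 6235009 ≡ 16 (mod 2501)
2500 = 2048 + 256 + 128 + 64 + 4 in binary powers of 2.
So 10^2500 ≡ 16 · 256 · 16 · 2497 · 2497 ≡ 657 (mod 2501).
Since 657 ≠ 1, base 10 is a Fermat witness: 2501 is composite.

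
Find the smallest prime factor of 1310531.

1310531 is odd.
Digit sum 14, not divisible by 3.
Ends in 1: not divisible by 5.
7: 1310531 = 7·187218 + 5
11: 1310531 = 11·119139 + 2
13: 1310531 = 13·100810 + 1
17: 1310531 = 17·77090 + 1
19: 1310531 = 19·68975 + 6
23: 1310531 = 23·56979 + 14
29: 1310531 = 29·45190 + 21
31: 1310531 = 31·42275 + 6
37: 1310531 = 37·35419 + 28
41: 1310531 = 41·31964 + 7
43: 1310531 = 43·30477 + 20
47: 1310531 = 47·27883 + 30
53: 1310531 = 53·24727

53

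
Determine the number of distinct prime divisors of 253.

253 = 11 · 23
253 = 11 · 23, which has 2 distinct prime factors.

2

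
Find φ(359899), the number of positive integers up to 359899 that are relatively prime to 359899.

Factor: 359899 = 37 · 71 · 137.
φ(359899) = (37−1) · (71−1) · (137−1) = 36 · 70 · 136 = 342720.

342720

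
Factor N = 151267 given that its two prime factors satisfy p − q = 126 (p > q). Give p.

Since p = q + 126, we have 151267 = q(q + 126), so q² + 126q − 151267 = 0.
Discriminant: 126² + 4·151267 = 15876 + 605068 = 620944; √620944 = 788.
q = (−126 + 788)/2 = 331, and p = q + 126 = 457.
Check: 331 · 457 = 151267.

457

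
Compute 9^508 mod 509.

9^1 ≡ 9 (mod 509)
9^2 ≡ 9^2 = 81 ≡ 81 (mod 509)
9^4 ≡ 81^2 = 6561 ≡ 453 (mod 509)
9^8 ≡ 453^2 = 205209 ≡ 82 (mod 509)
9^16 ≡ 82^2 = 6724 ≡ 107 (mod 509)
9^32 ≡ 107^2 = 11449 ≡ 251 (mod 509)
9^64 ≡ 251^2 = 63001 ≡ 394 (mod 509)
9^128 ≡ 394^2 = 155236 ≡ 500 (mod 509)
9^256 ≡ 500^2 = 250000 ≡ 81 (mod 509)
508 = 256 + 128 + 64 + 32 + 16 + 8 + 4 in binary powers of 2.
So 9^508 ≡ 81 · 500 · 394 · 251 · 107 · 82 · 453 ≡ 1 (mod 509).
Since the result is 1, base 9 gives no evidence that 509 is composite.

1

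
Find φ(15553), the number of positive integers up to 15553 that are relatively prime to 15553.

Factor: 15553 = 103 · 151.
φ(15553) = (103−1) · (151−1) = 102 · 150 = 15300.

15300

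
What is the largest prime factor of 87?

29

87 = 3 · 29
29 is prime.
So 87 = 3 · 29; the largest prime factor is 29.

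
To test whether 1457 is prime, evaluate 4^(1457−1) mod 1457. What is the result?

686

4^1 ≡ 4 (mod 1457)
4^2 ≡ 4^2 = 16 ≡ 16 (mod 1457)
4^4 ≡ 16^2 = 256 ≡ 256 (mod 1457)
4^8 ≡ 256^2 = 65536 ≡ 1428 (mod 1457)
4^16 ≡ 1428^2 = 2039184 ≡ 841 (mod 1457)
4^32 ≡ 841^2 = 707281 ≡ 636 (mod 1457)
4^64 ≡ 636^2 = 404496 ≡ 907 (mod 1457)
4^128 ≡ 907^2 = 822649 ≡ 901 (mod 1457)
4^256 ≡ 901^2 = 811801 ≡ 252 (mod 1457)
4^512 ≡ 252^2 = 63504 ≡ 853 (mod 1457)
4^1024 ≡ 853^2 = 727609 ≡ 566 (mod 1457)
1456 = 1024 + 256 + 128 + 32 + 16 in binary powers of 2.
So 4^1456 ≡ 566 · 252 · 901 · 636 · 841 ≡ 686 (mod 1457).
Since 686 ≠ 1, base 4 is a Fermat witness: 1457 is composite.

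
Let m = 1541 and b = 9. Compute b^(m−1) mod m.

1

9^1 ≡ 9 (mod 1541)
9^2 ≡ 9^2 = 81 ≡ 81 (mod 1541)
9^4 ≡ 81^2 = 6561 ≡ 397 (mod 1541)
9^8 ≡ 397^2 = 157609 ≡ 427 (mod 1541)
9^16 ≡ 427^2 = 182329 ≡ 491 (mod 1541)
9^32 ≡ 491^2 = 241081 ≡ 685 (mod 1541)
9^64 ≡ 685^2 = 469225 ≡ 761 (mod 1541)
9^128 ≡ 761^2 = 579121 ≡ 1246 (mod 1541)
9^256 ≡ 1246^2 = 1552516 ≡ 729 (mod 1541)
9^512 ≡ 729^2 = 531441 ≡ 1337 (mod 1541)
9^1024 ≡ 1337^2 = 1787569 ≡ 9 (mod 1541)
1540 = 1024 + 512 + 4 in binary powers of 2.
So 9^1540 ≡ 9 · 1337 · 397 ≡ 1 (mod 1541).
Since the result is 1, base 9 gives no evidence that 1541 is composite.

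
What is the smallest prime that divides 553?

7

553 is odd.
Digit sum 13, not divisible by 3.
Ends in 3: not divisible by 5.
7: 553 = 7·79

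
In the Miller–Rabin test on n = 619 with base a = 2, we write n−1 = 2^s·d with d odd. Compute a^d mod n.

619 − 1 = 618 = 2^1 · 309, so d = 309.
2^1 ≡ 2 (mod 619)
2^2 ≡ 2^2 = 4 ≡ 4 (mod 619)
2^4 ≡ 4^2 = 16 ≡ 16 (mod 619)
2^8 ≡ 16^2 = 256 ≡ 256 (mod 619)
2^16 ≡ 256^2 = 65536 ≡ 541 (mod 619)
2^32 ≡ 541^2 = 292681 ≡ 513 (mod 619)
2^64 ≡ 513^2 = 263169 ≡ 94 (mod 619)
2^128 ≡ 94^2 = 8836 ≡ 170 (mod 619)
2^256 ≡ 170^2 = 28900 ≡ 426 (mod 619)
309 = 256 + 32 + 16 + 4 + 1 in binary powers of 2.
So 2^309 ≡ 426 · 513 · 541 · 16 · 2 ≡ 618 (mod 619).
Since 2^d ≡ 618 (mod 619), base 2 does not prove 619 composite.

618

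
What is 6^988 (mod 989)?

522

6^1 ≡ 6 (mod 989)
6^2 ≡ 6^2 = 36 ≡ 36 (mod 989)
6^4 ≡ 36^2 = 1296 ≡ 307 (mod 989)
6^8 ≡ 307^2 = 94249 ≡ 294 (mod 989)
6^16 ≡ 294^2 = 86436 ≡ 393 (mod 989)
6^32 ≡ 393^2 = 154449 ≡ 165 (mod 989)
6^64 ≡ 165^2 = 27225 ≡ 522 (mod 989)
6^128 ≡ 522^2 = 272484 ≡ 509 (mod 989)
6^256 ≡ 509^2 = 259081 ≡ 952 (mod 989)
6^512 ≡ 952^2 = 906304 ≡ 380 (mod 989)
988 = 512 + 256 + 128 + 64 + 16 + 8 + 4 in binary powers of 2.
So 6^988 ≡ 380 · 952 · 509 · 522 · 393 · 294 · 307 ≡ 522 (mod 989).
Since 522 ≠ 1, base 6 is a Fermat witness: 989 is composite.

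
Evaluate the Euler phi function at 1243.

1120

Factor: 1243 = 11 · 113.
φ(1243) = (11−1) · (113−1) = 10 · 112 = 1120.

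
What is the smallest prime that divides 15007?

15007 is odd.
Digit sum 13, not divisible by 3.
Ends in 7: not divisible by 5.
7: 15007 = 7·2143 + 6
11: 15007 = 11·1364 + 3
13: 15007 = 13·1154 + 5
17: 15007 = 17·882 + 13
19: 15007 = 19·789 + 16
23: 15007 = 23·652 + 11
29: 15007 = 29·517 + 14
31: 15007 = 31·484 + 3
37: 15007 = 37·405 + 22
41: 15007 = 41·366 + 1
43: 15007 = 43·349

43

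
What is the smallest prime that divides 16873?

47

16873 is odd.
Digit sum 25, not divisible by 3.
Ends in 3: not divisible by 5.
7: 16873 = 7·2410 + 3
11: 16873 = 11·1533 + 10
13: 16873 = 13·1297 + 12
17: 16873 = 17·992 + 9
19: 16873 = 19·888 + 1
23: 16873 = 23·733 + 14
29: 16873 = 29·581 + 24
31: 16873 = 31·544 + 9
37: 16873 = 37·456 + 1
41: 16873 = 41·411 + 22
43: 16873 = 43·392 + 17
47: 16873 = 47·359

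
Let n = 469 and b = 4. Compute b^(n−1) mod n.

344

4^1 ≡ 4 (mod 469)
4^2 ≡ 4^2 = 16 ≡ 16 (mod 469)
4^4 ≡ 16^2 = 256 ≡ 256 (mod 469)
4^8 ≡ 256^2 = 65536 ≡ 345 (mod 469)
4^16 ≡ 345^2 = 119025 ≡ 368 (mod 469)
4^32 ≡ 368^2 = 135424 ≡ 352 (mod 469)
4^64 ≡ 352^2 = 123904 ≡ 88 (mod 469)
4^128 ≡ 88^2 = 7744 ≡ 240 (mod 469)
4^256 ≡ 240^2 = 57600 ≡ 382 (mod 469)
468 = 256 + 128 + 64 + 16 + 4 in binary powers of 2.
So 4^468 ≡ 382 · 240 · 88 · 368 · 256 ≡ 344 (mod 469).
Since 344 ≠ 1, base 4 is a Fermat witness: 469 is composite.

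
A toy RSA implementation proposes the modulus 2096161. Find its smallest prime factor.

2096161 is odd.
Digit sum 25, not divisible by 3.
Ends in 1: not divisible by 5.
7: 2096161 = 7·299451 + 4
11: 2096161 = 11·190560 + 1
13: 2096161 = 13·161243 + 2
17: 2096161 = 17·123303 + 10
19: 2096161 = 19·110324 + 5
23: 2096161 = 23·91137 + 10
29: 2096161 = 29·72281 + 12
31: 2096161 = 31·67618 + 3
37: 2096161 = 37·56653

37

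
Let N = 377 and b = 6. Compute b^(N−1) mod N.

373

6^1 ≡ 6 (mod 377)
6^2 ≡ 6^2 = 36 ≡ 36 (mod 377)
6^4 ≡ 36^2 = 1296 ≡ 165 (mod 377)
6^8 ≡ 165^2 = 27225 ≡ 81 (mod 377)
6^16 ≡ 81^2 = 6561 ≡ 152 (mod 377)
6^32 ≡ 152^2 = 23104 ≡ 107 (mod 377)
6^64 ≡ 107^2 = 11449 ≡ 139 (mod 377)
6^128 ≡ 139^2 = 19321 ≡ 94 (mod 377)
6^256 ≡ 94^2 = 8836 ≡ 165 (mod 377)
376 = 256 + 64 + 32 + 16 + 8 in binary powers of 2.
So 6^376 ≡ 165 · 139 · 107 · 152 · 81 ≡ 373 (mod 377).
Since 373 ≠ 1, base 6 is a Fermat witness: 377 is composite.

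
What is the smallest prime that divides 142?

2

142 is even: 2 divides it.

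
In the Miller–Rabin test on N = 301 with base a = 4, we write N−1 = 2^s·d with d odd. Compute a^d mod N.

301 − 1 = 300 = 2^2 · 75, so d = 75.
4^1 ≡ 4 (mod 301)
4^2 ≡ 4^2 = 16 ≡ 16 (mod 301)
4^4 ≡ 16^2 = 256 ≡ 256 (mod 301)
4^8 ≡ 256^2 = 65536 ≡ 219 (mod 301)
4^16 ≡ 219^2 = 47961 ≡ 102 (mod 301)
4^32 ≡ 102^2 = 10404 ≡ 170 (mod 301)
4^64 ≡ 170^2 = 28900 ≡ 4 (mod 301)
75 = 64 + 8 + 2 + 1 in binary powers of 2.
So 4^75 ≡ 4 · 219 · 16 · 4 ≡ 78 (mod 301).
Squaring chain: 78 → 64; never reaches −1, so base 4 is a Miller–Rabin witness that 301 is composite.

78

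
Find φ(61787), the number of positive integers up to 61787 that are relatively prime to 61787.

Factor: 61787 = 11 · 41 · 137.
φ(61787) = (11−1) · (41−1) · (137−1) = 10 · 40 · 136 = 54400.

54400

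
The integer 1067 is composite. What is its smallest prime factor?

11

1067 is odd.
Digit sum 14, not divisible by 3.
Ends in 7: not divisible by 5.
7: 1067 = 7·152 + 3
11: 1067 = 11·97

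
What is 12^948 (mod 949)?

794

12^1 ≡ 12 (mod 949)
12^2 ≡ 12^2 = 144 ≡ 144 (mod 949)
12^4 ≡ 144^2 = 20736 ≡ 807 (mod 949)
12^8 ≡ 807^2 = 651249 ≡ 235 (mod 949)
12^16 ≡ 235^2 = 55225 ≡ 183 (mod 949)
12^32 ≡ 183^2 = 33489 ≡ 274 (mod 949)
12^64 ≡ 274^2 = 75076 ≡ 105 (mod 949)
12^128 ≡ 105^2 = 11025 ≡ 586 (mod 949)
12^256 ≡ 586^2 = 343396 ≡ 807 (mod 949)
12^512 ≡ 807^2 = 651249 ≡ 235 (mod 949)
948 = 512 + 256 + 128 + 32 + 16 + 4 in binary powers of 2.
So 12^948 ≡ 235 · 807 · 586 · 274 · 183 · 807 ≡ 794 (mod 949).
Since 794 ≠ 1, base 12 is a Fermat witness: 949 is composite.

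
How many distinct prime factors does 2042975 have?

2042975 = 5^2 · 81719
81719 = 11 · 7429
7429 = 17 · 437
437 = 19 · 23
2042975 = 5^2 · 11 · 17 · 19 · 23, which has 5 distinct prime factors.

5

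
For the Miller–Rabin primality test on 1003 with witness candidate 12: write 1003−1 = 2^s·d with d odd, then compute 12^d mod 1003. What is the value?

1003 − 1 = 1002 = 2^1 · 501, so d = 501.
12^1 ≡ 12 (mod 1003)
12^2 ≡ 12^2 = 144 ≡ 144 (mod 1003)
12^4 ≡ 144^2 = 20736 ≡ 676 (mod 1003)
12^8 ≡ 676^2 = 456976 ≡ 611 (mod 1003)
12^16 ≡ 611^2 = 373321 ≡ 205 (mod 1003)
12^32 ≡ 205^2 = 42025 ≡ 902 (mod 1003)
12^64 ≡ 902^2 = 813604 ≡ 171 (mod 1003)
12^128 ≡ 171^2 = 29241 ≡ 154 (mod 1003)
12^256 ≡ 154^2 = 23716 ≡ 647 (mod 1003)
501 = 256 + 128 + 64 + 32 + 16 + 4 + 1 in binary powers of 2.
So 12^501 ≡ 647 · 154 · 171 · 902 · 205 · 676 · 12 ≡ 139 (mod 1003).
Squaring chain: 139; never reaches −1, so base 12 is a Miller–Rabin witness that 1003 is composite.

139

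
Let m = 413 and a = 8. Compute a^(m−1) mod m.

8^1 ≡ 8 (mod 413)
8^2 ≡ 8^2 = 64 ≡ 64 (mod 413)
8^4 ≡ 64^2 = 4096 ≡ 379 (mod 413)
8^8 ≡ 379^2 = 143641 ≡ 330 (mod 413)
8^16 ≡ 330^2 = 108900 ≡ 281 (mod 413)
8^32 ≡ 281^2 = 78961 ≡ 78 (mod 413)
8^64 ≡ 78^2 = 6084 ≡ 302 (mod 413)
8^128 ≡ 302^2 = 91204 ≡ 344 (mod 413)
8^256 ≡ 344^2 = 118336 ≡ 218 (mod 413)
412 = 256 + 128 + 16 + 8 + 4 in binary powers of 2.
So 8^412 ≡ 218 · 344 · 281 · 330 · 379 ≡ 302 (mod 413).
Since 302 ≠ 1, base 8 is a Fermat witness: 413 is composite.

302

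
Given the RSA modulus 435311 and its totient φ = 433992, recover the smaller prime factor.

φ(n) = (p−1)(q−1) = n − (p+q) + 1, so p + q = 435311 − 433992 + 1 = 1320.
p and q are the roots of t² − 1320t + 435311 = 0.
Discriminant: 1320² − 4·435311 = 1742400 − 1741244 = 1156; √1156 = 34.
q = (1320 − 34)/2 = 643, p = (1320 + 34)/2 = 677.
Check: 643 · 677 = 435311.

643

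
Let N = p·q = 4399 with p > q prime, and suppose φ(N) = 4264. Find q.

φ(n) = (p−1)(q−1) = n − (p+q) + 1, so p + q = 4399 − 4264 + 1 = 136.
p and q are the roots of t² − 136t + 4399 = 0.
Discriminant: 136² − 4·4399 = 18496 − 17596 = 900; √900 = 30.
q = (136 − 30)/2 = 53, p = (136 + 30)/2 = 83.
Check: 53 · 83 = 4399.

53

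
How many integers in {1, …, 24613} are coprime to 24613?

Factor: 24613 = 151 · 163.
φ(24613) = (151−1) · (163−1) = 150 · 162 = 24300.

24300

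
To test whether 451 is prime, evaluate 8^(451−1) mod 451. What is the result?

8^1 ≡ 8 (mod 451)
8^2 ≡ 8^2 = 64 ≡ 64 (mod 451)
8^4 ≡ 64^2 = 4096 ≡ 37 (mod 451)
8^8 ≡ 37^2 = 1369 ≡ 16 (mod 451)
8^16 ≡ 16^2 = 256 ≡ 256 (mod 451)
8^32 ≡ 256^2 = 65536 ≡ 141 (mod 451)
8^64 ≡ 141^2 = 19881 ≡ 37 (mod 451)
8^128 ≡ 37^2 = 1369 ≡ 16 (mod 451)
8^256 ≡ 16^2 = 256 ≡ 256 (mod 451)
450 = 256 + 128 + 64 + 2 in binary powers of 2.
So 8^450 ≡ 256 · 16 · 37 · 64 ≡ 122 (mod 451).
Since 122 ≠ 1, base 8 is a Fermat witness: 451 is composite.

122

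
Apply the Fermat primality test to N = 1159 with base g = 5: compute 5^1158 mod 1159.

729

5^1 ≡ 5 (mod 1159)
5^2 ≡ 5^2 = 25 ≡ 25 (mod 1159)
5^4 ≡ 25^2 = 625 ≡ 625 (mod 1159)
5^8 ≡ 625^2 = 390625 ≡ 42 (mod 1159)
5^16 ≡ 42^2 = 1764 ≡ 605 (mod 1159)
5^32 ≡ 605^2 = 366025 ≡ 940 (mod 1159)
5^64 ≡ 940^2 = 883600 ≡ 442 (mod 1159)
5^128 ≡ 442^2 = 195364 ≡ 652 (mod 1159)
5^256 ≡ 652^2 = 425104 ≡ 910 (mod 1159)
5^512 ≡ 910^2 = 828100 ≡ 574 (mod 1159)
5^1024 ≡ 574^2 = 329476 ≡ 320 (mod 1159)
1158 = 1024 + 128 + 4 + 2 in binary powers of 2.
So 5^1158 ≡ 320 · 652 · 625 · 25 ≡ 729 (mod 1159).
Since 729 ≠ 1, base 5 is a Fermat witness: 1159 is composite.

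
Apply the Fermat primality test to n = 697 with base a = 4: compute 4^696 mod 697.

324

4^1 ≡ 4 (mod 697)
4^2 ≡ 4^2 = 16 ≡ 16 (mod 697)
4^4 ≡ 16^2 = 256 ≡ 256 (mod 697)
4^8 ≡ 256^2 = 65536 ≡ 18 (mod 697)
4^16 ≡ 18^2 = 324 ≡ 324 (mod 697)
4^32 ≡ 324^2 = 104976 ≡ 426 (mod 697)
4^64 ≡ 426^2 = 181476 ≡ 256 (mod 697)
4^128 ≡ 256^2 = 65536 ≡ 18 (mod 697)
4^256 ≡ 18^2 = 324 ≡ 324 (mod 697)
4^512 ≡ 324^2 = 104976 ≡ 426 (mod 697)
696 = 512 + 128 + 32 + 16 + 8 in binary powers of 2.
So 4^696 ≡ 426 · 18 · 426 · 324 · 18 ≡ 324 (mod 697).
Since 324 ≠ 1, base 4 is a Fermat witness: 697 is composite.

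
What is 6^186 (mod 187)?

49

6^1 ≡ 6 (mod 187)
6^2 ≡ 6^2 = 36 ≡ 36 (mod 187)
6^4 ≡ 36^2 = 1296 ≡ 174 (mod 187)
6^8 ≡ 174^2 = 30276 ≡ 169 (mod 187)
6^16 ≡ 169^2 = 28561 ≡ 137 (mod 187)
6^32 ≡ 137^2 = 18769 ≡ 69 (mod 187)
6^64 ≡ 69^2 = 4761 ≡ 86 (mod 187)
6^128 ≡ 86^2 = 7396 ≡ 103 (mod 187)
186 = 128 + 32 + 16 + 8 + 2 in binary powers of 2.
So 6^186 ≡ 103 · 69 · 137 · 169 · 36 ≡ 49 (mod 187).
Since 49 ≠ 1, base 6 is a Fermat witness: 187 is composite.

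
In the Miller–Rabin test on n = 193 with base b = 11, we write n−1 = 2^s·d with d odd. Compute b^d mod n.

173

193 − 1 = 192 = 2^6 · 3, so d = 3.
11^1 ≡ 11 (mod 193)
11^2 ≡ 11^2 = 121 ≡ 121 (mod 193)
3 = 2 + 1 in binary powers of 2.
So 11^3 ≡ 121 · 11 ≡ 173 (mod 193).
Squaring chain: 173 → 14 → 3 → 9 → 81 → 192; reaches −1, so base 11 does not prove 193 composite.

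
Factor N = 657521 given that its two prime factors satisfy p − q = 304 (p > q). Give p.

977

Since p = q + 304, we have 657521 = q(q + 304), so q² + 304q − 657521 = 0.
Discriminant: 304² + 4·657521 = 92416 + 2630084 = 2722500; √2722500 = 1650.
q = (−304 + 1650)/2 = 673, and p = q + 304 = 977.
Check: 673 · 977 = 657521.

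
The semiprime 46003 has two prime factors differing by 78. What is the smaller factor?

Since p = q + 78, we have 46003 = q(q + 78), so q² + 78q − 46003 = 0.
Discriminant: 78² + 4·46003 = 6084 + 184012 = 190096; √190096 = 436.
q = (−78 + 436)/2 = 179, and p = q + 78 = 257.
Check: 179 · 257 = 46003.

179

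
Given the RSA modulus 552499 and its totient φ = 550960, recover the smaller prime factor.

φ(n) = (p−1)(q−1) = n − (p+q) + 1, so p + q = 552499 − 550960 + 1 = 1540.
p and q are the roots of t² − 1540t + 552499 = 0.
Discriminant: 1540² − 4·552499 = 2371600 − 2209996 = 161604; √161604 = 402.
q = (1540 − 402)/2 = 569, p = (1540 + 402)/2 = 971.
Check: 569 · 971 = 552499.

569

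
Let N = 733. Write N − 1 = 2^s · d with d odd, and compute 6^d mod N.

733 − 1 = 732 = 2^2 · 183, so d = 183.
6^1 ≡ 6 (mod 733)
6^2 ≡ 6^2 = 36 ≡ 36 (mod 733)
6^4 ≡ 36^2 = 1296 ≡ 563 (mod 733)
6^8 ≡ 563^2 = 316969 ≡ 313 (mod 733)
6^16 ≡ 313^2 = 97969 ≡ 480 (mod 733)
6^32 ≡ 480^2 = 230400 ≡ 238 (mod 733)
6^64 ≡ 238^2 = 56644 ≡ 203 (mod 733)
6^128 ≡ 203^2 = 41209 ≡ 161 (mod 733)
183 = 128 + 32 + 16 + 4 + 2 + 1 in binary powers of 2.
So 6^183 ≡ 161 · 238 · 480 · 563 · 36 · 6 ≡ 380 (mod 733).
Squaring chain: 380 → 732; reaches −1, so base 6 does not prove 733 composite.

380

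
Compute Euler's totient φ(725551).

691488

Factor: 725551 = 29 · 127 · 197.
φ(725551) = (29−1) · (127−1) · (197−1) = 28 · 126 · 196 = 691488.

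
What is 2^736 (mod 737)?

86

2^1 ≡ 2 (mod 737)
2^2 ≡ 2^2 = 4 ≡ 4 (mod 737)
2^4 ≡ 4^2 = 16 ≡ 16 (mod 737)
2^8 ≡ 16^2 = 256 ≡ 256 (mod 737)
2^16 ≡ 256^2 = 65536 ≡ 680 (mod 737)
2^32 ≡ 680^2 = 462400 ≡ 301 (mod 737)
2^64 ≡ 301^2 = 90601 ≡ 687 (mod 737)
2^128 ≡ 687^2 = 471969 ≡ 289 (mod 737)
2^256 ≡ 289^2 = 83521 ≡ 240 (mod 737)
2^512 ≡ 240^2 = 57600 ≡ 114 (mod 737)
736 = 512 + 128 + 64 + 32 in binary powers of 2.
So 2^736 ≡ 114 · 289 · 687 · 301 ≡ 86 (mod 737).
Since 86 ≠ 1, base 2 is a Fermat witness: 737 is composite.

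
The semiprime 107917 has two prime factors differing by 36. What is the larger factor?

Since p = q + 36, we have 107917 = q(q + 36), so q² + 36q − 107917 = 0.
Discriminant: 36² + 4·107917 = 1296 + 431668 = 432964; √432964 = 658.
q = (−36 + 658)/2 = 311, and p = q + 36 = 347.
Check: 311 · 347 = 107917.

347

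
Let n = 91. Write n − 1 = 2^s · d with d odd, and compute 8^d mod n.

8

91 − 1 = 90 = 2^1 · 45, so d = 45.
8^1 ≡ 8 (mod 91)
8^2 ≡ 8^2 = 64 ≡ 64 (mod 91)
8^4 ≡ 64^2 = 4096 ≡ 1 (mod 91)
8^8 ≡ 1^2 = 1 ≡ 1 (mod 91)
8^16 ≡ 1^2 = 1 ≡ 1 (mod 91)
8^32 ≡ 1^2 = 1 ≡ 1 (mod 91)
45 = 32 + 8 + 4 + 1 in binary powers of 2.
So 8^45 ≡ 1 · 1 · 1 · 8 ≡ 8 (mod 91).
Squaring chain: 8; never reaches −1, so base 8 is a Miller–Rabin witness that 91 is composite.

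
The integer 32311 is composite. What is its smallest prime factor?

32311 is odd.
Digit sum 10, not divisible by 3.
Ends in 1: not divisible by 5.
7: 32311 = 7·4615 + 6
11: 32311 = 11·2937 + 4
13: 32311 = 13·2485 + 6
17: 32311 = 17·1900 + 11
19: 32311 = 19·1700 + 11
23: 32311 = 23·1404 + 19
29: 32311 = 29·1114 + 5
31: 32311 = 31·1042 + 9
37: 32311 = 37·873 + 10
41: 32311 = 41·788 + 3
43: 32311 = 43·751 + 18
47: 32311 = 47·687 + 22
53: 32311 = 53·609 + 34
59: 32311 = 59·547 + 38
61: 32311 = 61·529 + 42
67: 32311 = 67·482 + 17
71: 32311 = 71·455 + 6
73: 32311 = 73·442 + 45
79: 32311 = 79·409

79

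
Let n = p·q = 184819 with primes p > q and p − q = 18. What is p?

439

Since p = q + 18, we have 184819 = q(q + 18), so q² + 18q − 184819 = 0.
Discriminant: 18² + 4·184819 = 324 + 739276 = 739600; √739600 = 860.
q = (−18 + 860)/2 = 421, and p = q + 18 = 439.
Check: 421 · 439 = 184819.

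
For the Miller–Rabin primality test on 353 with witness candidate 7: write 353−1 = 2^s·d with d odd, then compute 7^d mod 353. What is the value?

353 − 1 = 352 = 2^5 · 11, so d = 11.
7^1 ≡ 7 (mod 353)
7^2 ≡ 7^2 = 49 ≡ 49 (mod 353)
7^4 ≡ 49^2 = 2401 ≡ 283 (mod 353)
7^8 ≡ 283^2 = 80089 ≡ 311 (mod 353)
11 = 8 + 2 + 1 in binary powers of 2.
So 7^11 ≡ 311 · 49 · 7 ≡ 67 (mod 353).
Squaring chain: 67 → 253 → 116 → 42 → 352; reaches −1, so base 7 does not prove 353 composite.

67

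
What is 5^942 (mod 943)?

5^1 ≡ 5 (mod 943)
5^2 ≡ 5^2 = 25 ≡ 25 (mod 943)
5^4 ≡ 25^2 = 625 ≡ 625 (mod 943)
5^8 ≡ 625^2 = 390625 ≡ 223 (mod 943)
5^16 ≡ 223^2 = 49729 ≡ 693 (mod 943)
5^32 ≡ 693^2 = 480249 ≡ 262 (mod 943)
5^64 ≡ 262^2 = 68644 ≡ 748 (mod 943)
5^128 ≡ 748^2 = 559504 ≡ 305 (mod 943)
5^256 ≡ 305^2 = 93025 ≡ 611 (mod 943)
5^512 ≡ 611^2 = 373321 ≡ 836 (mod 943)
942 = 512 + 256 + 128 + 32 + 8 + 4 + 2 in binary powers of 2.
So 5^942 ≡ 836 · 611 · 305 · 262 · 223 · 625 · 25 ≡ 558 (mod 943).
Since 558 ≠ 1, base 5 is a Fermat witness: 943 is composite.

558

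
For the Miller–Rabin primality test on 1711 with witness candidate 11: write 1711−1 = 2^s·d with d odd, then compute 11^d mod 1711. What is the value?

1294

1711 − 1 = 1710 = 2^1 · 855, so d = 855.
11^1 ≡ 11 (mod 1711)
11^2 ≡ 11^2 = 121 ≡ 121 (mod 1711)
11^4 ≡ 121^2 = 14641 ≡ 953 (mod 1711)
11^8 ≡ 953^2 = 908209 ≡ 1379 (mod 1711)
11^16 ≡ 1379^2 = 1901641 ≡ 720 (mod 1711)
11^32 ≡ 720^2 = 518400 ≡ 1678 (mod 1711)
11^64 ≡ 1678^2 = 2815684 ≡ 1089 (mod 1711)
11^128 ≡ 1089^2 = 1185921 ≡ 198 (mod 1711)
11^256 ≡ 198^2 = 39204 ≡ 1562 (mod 1711)
11^512 ≡ 1562^2 = 2439844 ≡ 1669 (mod 1711)
855 = 512 + 256 + 64 + 16 + 4 + 2 + 1 in binary powers of 2.
So 11^855 ≡ 1669 · 1562 · 1089 · 720 · 953 · 121 · 11 ≡ 1294 (mod 1711).
Squaring chain: 1294; never reaches −1, so base 11 is a Miller–Rabin witness that 1711 is composite.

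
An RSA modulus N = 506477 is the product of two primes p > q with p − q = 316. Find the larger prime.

887

Since p = q + 316, we have 506477 = q(q + 316), so q² + 316q − 506477 = 0.
Discriminant: 316² + 4·506477 = 99856 + 2025908 = 2125764; √2125764 = 1458.
q = (−316 + 1458)/2 = 571, and p = q + 316 = 887.
Check: 571 · 887 = 506477.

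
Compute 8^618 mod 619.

8^1 ≡ 8 (mod 619)
8^2 ≡ 8^2 = 64 ≡ 64 (mod 619)
8^4 ≡ 64^2 = 4096 ≡ 382 (mod 619)
8^8 ≡ 382^2 = 145924 ≡ 459 (mod 619)
8^16 ≡ 459^2 = 210681 ≡ 221 (mod 619)
8^32 ≡ 221^2 = 48841 ≡ 559 (mod 619)
8^64 ≡ 559^2 = 312481 ≡ 505 (mod 619)
8^128 ≡ 505^2 = 255025 ≡ 616 (mod 619)
8^256 ≡ 616^2 = 379456 ≡ 9 (mod 619)
8^512 ≡ 9^2 = 81 ≡ 81 (mod 619)
618 = 512 + 64 + 32 + 8 + 2 in binary powers of 2.
So 8^618 ≡ 81 · 505 · 559 · 459 · 64 ≡ 1 (mod 619).
Since the result is 1, base 8 gives no evidence that 619 is composite.

1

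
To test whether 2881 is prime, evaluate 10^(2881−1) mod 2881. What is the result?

1215

10^1 ≡ 10 (mod 2881)
10^2 ≡ 10^2 = 100 ≡ 100 (mod 2881)
10^4 ≡ 100^2 = 10000 ≡ 1357 (mod 2881)
10^8 ≡ 1357^2 = 1841449 ≡ 490 (mod 2881)
10^16 ≡ 490^2 = 240100 ≡ 977 (mod 2881)
10^32 ≡ 977^2 = 954529 ≡ 918 (mod 2881)
10^64 ≡ 918^2 = 842724 ≡ 1472 (mod 2881)
10^128 ≡ 1472^2 = 2166784 ≡ 272 (mod 2881)
10^256 ≡ 272^2 = 73984 ≡ 1959 (mod 2881)
10^512 ≡ 1959^2 = 3837681 ≡ 189 (mod 2881)
10^1024 ≡ 189^2 = 35721 ≡ 1149 (mod 2881)
10^2048 ≡ 1149^2 = 1320201 ≡ 703 (mod 2881)
2880 = 2048 + 512 + 256 + 64 in binary powers of 2.
So 10^2880 ≡ 703 · 189 · 1959 · 1472 ≡ 1215 (mod 2881).
Since 1215 ≠ 1, base 10 is a Fermat witness: 2881 is composite.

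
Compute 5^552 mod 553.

5^1 ≡ 5 (mod 553)
5^2 ≡ 5^2 = 25 ≡ 25 (mod 553)
5^4 ≡ 25^2 = 625 ≡ 72 (mod 553)
5^8 ≡ 72^2 = 5184 ≡ 207 (mod 553)
5^16 ≡ 207^2 = 42849 ≡ 268 (mod 553)
5^32 ≡ 268^2 = 71824 ≡ 487 (mod 553)
5^64 ≡ 487^2 = 237169 ≡ 485 (mod 553)
5^128 ≡ 485^2 = 235225 ≡ 200 (mod 553)
5^256 ≡ 200^2 = 40000 ≡ 184 (mod 553)
5^512 ≡ 184^2 = 33856 ≡ 123 (mod 553)
552 = 512 + 32 + 8 in binary powers of 2.
So 5^552 ≡ 123 · 487 · 207 ≡ 141 (mod 553).
Since 141 ≠ 1, base 5 is a Fermat witness: 553 is composite.

141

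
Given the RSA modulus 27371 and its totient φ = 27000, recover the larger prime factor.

φ(n) = (p−1)(q−1) = n − (p+q) + 1, so p + q = 27371 − 27000 + 1 = 372.
p and q are the roots of t² − 372t + 27371 = 0.
Discriminant: 372² − 4·27371 = 138384 − 109484 = 28900; √28900 = 170.
q = (372 − 170)/2 = 101, p = (372 + 170)/2 = 271.
Check: 101 · 271 = 27371.

271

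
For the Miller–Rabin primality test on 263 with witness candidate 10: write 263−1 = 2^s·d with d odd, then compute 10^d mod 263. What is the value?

263 − 1 = 262 = 2^1 · 131, so d = 131.
10^1 ≡ 10 (mod 263)
10^2 ≡ 10^2 = 100 ≡ 100 (mod 263)
10^4 ≡ 100^2 = 10000 ≡ 6 (mod 263)
10^8 ≡ 6^2 = 36 ≡ 36 (mod 263)
10^16 ≡ 36^2 = 1296 ≡ 244 (mod 263)
10^32 ≡ 244^2 = 59536 ≡ 98 (mod 263)
10^64 ≡ 98^2 = 9604 ≡ 136 (mod 263)
10^128 ≡ 136^2 = 18496 ≡ 86 (mod 263)
131 = 128 + 2 + 1 in binary powers of 2.
So 10^131 ≡ 86 · 100 · 10 ≡ 262 (mod 263).
Since 10^d ≡ 262 (mod 263), base 10 does not prove 263 composite.

262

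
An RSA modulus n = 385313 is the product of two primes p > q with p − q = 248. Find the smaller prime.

Since p = q + 248, we have 385313 = q(q + 248), so q² + 248q − 385313 = 0.
Discriminant: 248² + 4·385313 = 61504 + 1541252 = 1602756; √1602756 = 1266.
q = (−248 + 1266)/2 = 509, and p = q + 248 = 757.
Check: 509 · 757 = 385313.

509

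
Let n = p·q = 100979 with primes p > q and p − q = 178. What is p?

419

Since p = q + 178, we have 100979 = q(q + 178), so q² + 178q − 100979 = 0.
Discriminant: 178² + 4·100979 = 31684 + 403916 = 435600; √435600 = 660.
q = (−178 + 660)/2 = 241, and p = q + 178 = 419.
Check: 241 · 419 = 100979.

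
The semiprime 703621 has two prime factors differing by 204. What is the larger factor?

Since p = q + 204, we have 703621 = q(q + 204), so q² + 204q − 703621 = 0.
Discriminant: 204² + 4·703621 = 41616 + 2814484 = 2856100; √2856100 = 1690.
q = (−204 + 1690)/2 = 743, and p = q + 204 = 947.
Check: 743 · 947 = 703621.

947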